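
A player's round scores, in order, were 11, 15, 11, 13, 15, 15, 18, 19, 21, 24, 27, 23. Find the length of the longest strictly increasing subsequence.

8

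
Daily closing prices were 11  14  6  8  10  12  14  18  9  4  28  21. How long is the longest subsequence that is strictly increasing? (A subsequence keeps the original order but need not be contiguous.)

7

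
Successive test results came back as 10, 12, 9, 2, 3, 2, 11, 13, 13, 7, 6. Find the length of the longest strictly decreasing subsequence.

4

Let dp[i] be the longest strictly decreasing subsequence ending at i:
i:      1  2  3  4  5  6  7  8  9 10 11
a[i]:  10 12  9  2  3  2 11 13 13  7  6
dp:     1  1  2  3  3  4  2  1  1  3  4
Maximum is 4.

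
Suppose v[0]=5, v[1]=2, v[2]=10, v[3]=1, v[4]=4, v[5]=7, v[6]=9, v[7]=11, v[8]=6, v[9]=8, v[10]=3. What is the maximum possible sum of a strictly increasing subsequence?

Let S[i] be the best sum of a strictly increasing subsequence ending at i:
i:      0  1  2  3  4  5  6  7  8  9 10
v[i]:   5  2 10  1  4  7  9 11  6  8  3
S:      5  2 15  1  6 13 22 33 12 21  5
Maximum is 33 (e.g. 2 + 4 + 7 + 9 + 11).

33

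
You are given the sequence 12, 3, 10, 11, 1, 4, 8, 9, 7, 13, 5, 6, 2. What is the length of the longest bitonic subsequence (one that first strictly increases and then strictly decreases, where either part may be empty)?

7

inc[i] = longest strictly increasing subsequence ending at i; dec[i] = longest strictly decreasing subsequence starting at i:
i:      1  2  3  4  5  6  7  8  9 10 11 12 13
a[i]:  12  3 10 11  1  4  8  9  7 13  5  6  2
inc:    1  1  2  3  1  2  3  4  3  5  3  4  2
dec:    6  2  5  5  1  2  4  4  3  3  2  2  1
Best peak at i=4 (value 11): inc=3, dec=5, length 3+5−1 = 7.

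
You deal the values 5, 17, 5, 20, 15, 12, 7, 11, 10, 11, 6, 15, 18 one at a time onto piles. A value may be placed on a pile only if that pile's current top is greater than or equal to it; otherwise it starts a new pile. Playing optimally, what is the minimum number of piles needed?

The minimum number of non-increasing subsequences covering a sequence equals the length of its longest strictly increasing subsequence.
LIS length is 6 (e.g. 5, 7, 10, 11, 15, 18), so 6 piles are needed.

6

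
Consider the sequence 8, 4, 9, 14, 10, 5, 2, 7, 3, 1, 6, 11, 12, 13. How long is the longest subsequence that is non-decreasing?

6

Track the smallest tail for each achievable length (allowing ties):
8 → extends → [8]
4 → replaces 8 → [4]
9 → extends → [4, 9]
14 → extends → [4, 9, 14]
10 → replaces 14 → [4, 9, 10]
5 → replaces 9 → [4, 5, 10]
2 → replaces 4 → [2, 5, 10]
7 → replaces 10 → [2, 5, 7]
3 → replaces 5 → [2, 3, 7]
1 → replaces 2 → [1, 3, 7]
6 → replaces 7 → [1, 3, 6]
11 → extends → [1, 3, 6, 11]
12 → extends → [1, 3, 6, 11, 12]
13 → extends → [1, 3, 6, 11, 12, 13]
Six tails, so the longest non-decreasing subsequence has length 6 (e.g. 8, 9, 10, 11, 12, 13).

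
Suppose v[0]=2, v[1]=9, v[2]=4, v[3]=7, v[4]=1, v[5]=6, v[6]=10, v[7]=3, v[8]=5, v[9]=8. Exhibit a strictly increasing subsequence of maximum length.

2, 4, 7, 10

Patience tails give the LIS length; then backtrack through the dp parents:
2 → extends → [2]
9 → extends → [2, 9]
4 → replaces 9 → [2, 4]
7 → extends → [2, 4, 7]
1 → replaces 2 → [1, 4, 7]
6 → replaces 7 → [1, 4, 6]
10 → extends → [1, 4, 6, 10]
3 → replaces 4 → [1, 3, 6, 10]
5 → replaces 6 → [1, 3, 5, 10]
8 → replaces 10 → [1, 3, 5, 8]
Length 4; one witness is 2, 4, 7, 10.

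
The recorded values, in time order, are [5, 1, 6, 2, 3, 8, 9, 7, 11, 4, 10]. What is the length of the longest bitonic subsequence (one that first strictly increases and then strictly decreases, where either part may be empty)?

7

inc[i] = longest strictly increasing subsequence ending at i; dec[i] = longest strictly decreasing subsequence starting at i:
i:      1  2  3  4  5  6  7  8  9 10 11
a[i]:   5  1  6  2  3  8  9  7 11  4 10
inc:    1  1  2  2  3  4  5  4  6  4  6
dec:    2  1  2  1  1  3  3  2  2  1  1
Best peak at i=7 (value 9): inc=5, dec=3, length 5+3−1 = 7.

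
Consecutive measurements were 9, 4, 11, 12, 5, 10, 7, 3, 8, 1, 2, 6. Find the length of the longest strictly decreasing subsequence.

5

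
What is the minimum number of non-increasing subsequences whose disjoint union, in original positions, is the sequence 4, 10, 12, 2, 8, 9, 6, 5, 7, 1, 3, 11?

4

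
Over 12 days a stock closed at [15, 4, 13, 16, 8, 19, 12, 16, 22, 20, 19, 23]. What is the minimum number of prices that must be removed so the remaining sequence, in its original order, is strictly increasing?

6

Fewest deletions = n − (longest strictly increasing subsequence).
i:      1  2  3  4  5  6  7  8  9 10 11 12
a[i]:  15  4 13 16  8 19 12 16 22 20 19 23
dp:     1  1  2  3  2  4  3  4  5  5  5  6
max dp = 6, so deletions = 12 − 6 = 6.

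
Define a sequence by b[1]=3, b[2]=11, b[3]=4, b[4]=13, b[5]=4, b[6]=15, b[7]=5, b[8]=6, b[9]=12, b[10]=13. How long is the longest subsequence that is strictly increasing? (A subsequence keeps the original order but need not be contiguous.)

6

Let dp[i] be the length of the longest such subsequence ending at index i:
i:      1  2  3  4  5  6  7  8  9 10
b[i]:   3 11  4 13  4 15  5  6 12 13
dp:     1  2  2  3  2  4  3  4  5  6
Maximum dp value is 6.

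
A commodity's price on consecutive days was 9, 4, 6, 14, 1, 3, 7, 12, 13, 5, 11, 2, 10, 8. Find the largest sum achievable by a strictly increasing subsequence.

Let S[i] be the best sum of a strictly increasing subsequence ending at i:
i:      1  2  3  4  5  6  7  8  9 10 11 12 13 14
a[i]:   9  4  6 14  1  3  7 12 13  5 11  2 10  8
S:      9  4 10 24  1  4 17 29 42  9 28  3 27 25
Maximum is 42 (e.g. 4 + 6 + 7 + 12 + 13).

42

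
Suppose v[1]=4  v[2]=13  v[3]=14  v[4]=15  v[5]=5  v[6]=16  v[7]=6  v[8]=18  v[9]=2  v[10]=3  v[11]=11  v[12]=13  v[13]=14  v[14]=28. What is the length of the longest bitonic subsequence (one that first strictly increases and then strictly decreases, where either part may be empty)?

inc[i] = longest strictly increasing subsequence ending at i; dec[i] = longest strictly decreasing subsequence starting at i:
i:      1  2  3  4  5  6  7  8  9 10 11 12 13 14
v[i]:   4 13 14 15  5 16  6 18  2  3 11 13 14 28
inc:    1  2  3  4  2  5  3  6  1  2  4  5  6  7
dec:    2  3  3  3  2  3  2  2  1  1  1  1  1  1
Best peak at i=6 (value 16): inc=5, dec=3, length 5+3−1 = 7.

7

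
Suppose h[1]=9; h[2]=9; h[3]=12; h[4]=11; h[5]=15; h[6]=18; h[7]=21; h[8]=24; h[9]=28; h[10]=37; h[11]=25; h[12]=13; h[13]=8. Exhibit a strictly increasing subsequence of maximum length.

9, 12, 15, 18, 21, 24, 28, 37

Patience tails give the LIS length; then backtrack through the dp parents:
9 → extends → [9]
9 → already a tail → [9]
12 → extends → [9, 12]
11 → replaces 12 → [9, 11]
15 → extends → [9, 11, 15]
18 → extends → [9, 11, 15, 18]
21 → extends → [9, 11, 15, 18, 21]
24 → extends → [9, 11, 15, 18, 21, 24]
28 → extends → [9, 11, 15, 18, 21, 24, 28]
37 → extends → [9, 11, 15, 18, 21, 24, 28, 37]
25 → replaces 28 → [9, 11, 15, 18, 21, 24, 25, 37]
13 → replaces 15 → [9, 11, 13, 18, 21, 24, 25, 37]
8 → replaces 9 → [8, 11, 13, 18, 21, 24, 25, 37]
Length 8; one witness is 9, 12, 15, 18, 21, 24, 28, 37.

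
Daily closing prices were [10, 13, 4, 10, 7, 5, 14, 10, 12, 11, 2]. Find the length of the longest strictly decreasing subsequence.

5

Let dp[i] be the longest strictly decreasing subsequence ending at i:
i:      1  2  3  4  5  6  7  8  9 10 11
a[i]:  10 13  4 10  7  5 14 10 12 11  2
dp:     1  1  2  2  3  4  1  2  2  3  5
Maximum is 5.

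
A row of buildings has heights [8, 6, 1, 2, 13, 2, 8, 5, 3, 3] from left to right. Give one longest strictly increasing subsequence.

Patience tails give the LIS length; then backtrack through the dp parents:
8 → extends → [8]
6 → replaces 8 → [6]
1 → replaces 6 → [1]
2 → extends → [1, 2]
13 → extends → [1, 2, 13]
2 → already a tail → [1, 2, 13]
8 → replaces 13 → [1, 2, 8]
5 → replaces 8 → [1, 2, 5]
3 → replaces 5 → [1, 2, 3]
3 → already a tail → [1, 2, 3]
Length 3; one witness is 1, 2, 13.

1, 2, 13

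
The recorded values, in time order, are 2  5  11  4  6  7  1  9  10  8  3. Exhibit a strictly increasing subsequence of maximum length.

2, 5, 6, 7, 9, 10

Patience tails give the LIS length; then backtrack through the dp parents:
2 → extends → [2]
5 → extends → [2, 5]
11 → extends → [2, 5, 11]
4 → replaces 5 → [2, 4, 11]
6 → replaces 11 → [2, 4, 6]
7 → extends → [2, 4, 6, 7]
1 → replaces 2 → [1, 4, 6, 7]
9 → extends → [1, 4, 6, 7, 9]
10 → extends → [1, 4, 6, 7, 9, 10]
8 → replaces 9 → [1, 4, 6, 7, 8, 10]
3 → replaces 4 → [1, 3, 6, 7, 8, 10]
Length 6; one witness is 2, 5, 6, 7, 9, 10.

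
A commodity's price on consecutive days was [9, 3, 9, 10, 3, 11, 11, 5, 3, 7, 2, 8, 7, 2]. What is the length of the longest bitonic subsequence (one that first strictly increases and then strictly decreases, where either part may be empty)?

7

inc[i] = longest strictly increasing subsequence ending at i; dec[i] = longest strictly decreasing subsequence starting at i:
i:      1  2  3  4  5  6  7  8  9 10 11 12 13 14
a[i]:   9  3  9 10  3 11 11  5  3  7  2  8  7  2
inc:    1  1  2  3  1  4  4  2  1  3  1  4  3  1
dec:    4  2  4  4  2  4  4  3  2  2  1  3  2  1
Best peak at i=6 (value 11): inc=4, dec=4, length 4+4−1 = 7.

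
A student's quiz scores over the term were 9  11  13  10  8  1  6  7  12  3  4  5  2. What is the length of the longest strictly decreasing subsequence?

Let dp[i] be the longest strictly decreasing subsequence ending at i:
i:      1  2  3  4  5  6  7  8  9 10 11 12 13
a[i]:   9 11 13 10  8  1  6  7 12  3  4  5  2
dp:     1  1  1  2  3  4  4  4  2  5  5  5  6
Maximum is 6.

6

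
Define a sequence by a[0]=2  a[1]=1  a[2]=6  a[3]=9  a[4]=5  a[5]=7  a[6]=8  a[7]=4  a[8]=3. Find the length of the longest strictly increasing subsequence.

Track the smallest tail for each achievable length (strict):
2 → extends → [2]
1 → replaces 2 → [1]
6 → extends → [1, 6]
9 → extends → [1, 6, 9]
5 → replaces 6 → [1, 5, 9]
7 → replaces 9 → [1, 5, 7]
8 → extends → [1, 5, 7, 8]
4 → replaces 5 → [1, 4, 7, 8]
3 → replaces 4 → [1, 3, 7, 8]
Four tails, so the longest strictly increasing subsequence has length 4 (e.g. 2, 6, 7, 8).

4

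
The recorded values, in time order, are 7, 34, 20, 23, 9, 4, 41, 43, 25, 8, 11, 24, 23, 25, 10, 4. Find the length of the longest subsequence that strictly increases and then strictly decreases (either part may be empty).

inc[i] = longest strictly increasing subsequence ending at i; dec[i] = longest strictly decreasing subsequence starting at i:
i:      1  2  3  4  5  6  7  8  9 10 11 12 13 14 15 16
a[i]:   7 34 20 23  9  4 41 43 25  8 11 24 23 25 10  4
inc:    1  2  2  3  2  1  4  5  4  2  3  4  4  5  3  1
dec:    2  6  4  4  3  1  6  6  5  2  3  4  3  3  2  1
Best peak at i=8 (value 43): inc=5, dec=6, length 5+6−1 = 10.

10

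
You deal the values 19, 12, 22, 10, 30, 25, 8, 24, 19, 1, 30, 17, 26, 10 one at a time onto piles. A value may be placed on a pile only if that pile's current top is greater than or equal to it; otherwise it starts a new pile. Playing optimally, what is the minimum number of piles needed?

4

The minimum number of non-increasing subsequences covering a sequence equals the length of its longest strictly increasing subsequence.
LIS length is 4 (e.g. 19, 22, 25, 30), so 4 piles are needed.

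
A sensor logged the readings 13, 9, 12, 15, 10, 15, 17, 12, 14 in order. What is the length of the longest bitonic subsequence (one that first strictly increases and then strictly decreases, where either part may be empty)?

inc[i] = longest strictly increasing subsequence ending at i; dec[i] = longest strictly decreasing subsequence starting at i:
i:      1  2  3  4  5  6  7  8  9
a[i]:  13  9 12 15 10 15 17 12 14
inc:    1  1  2  3  2  3  4  3  4
dec:    3  1  2  2  1  2  2  1  1
Best peak at i=7 (value 17): inc=4, dec=2, length 4+2−1 = 5.

5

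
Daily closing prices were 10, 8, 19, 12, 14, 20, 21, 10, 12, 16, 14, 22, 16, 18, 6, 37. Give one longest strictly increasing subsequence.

Patience tails give the LIS length; then backtrack through the dp parents:
10 → extends → [10]
8 → replaces 10 → [8]
19 → extends → [8, 19]
12 → replaces 19 → [8, 12]
14 → extends → [8, 12, 14]
20 → extends → [8, 12, 14, 20]
21 → extends → [8, 12, 14, 20, 21]
10 → replaces 12 → [8, 10, 14, 20, 21]
12 → replaces 14 → [8, 10, 12, 20, 21]
16 → replaces 20 → [8, 10, 12, 16, 21]
14 → replaces 16 → [8, 10, 12, 14, 21]
22 → extends → [8, 10, 12, 14, 21, 22]
16 → replaces 21 → [8, 10, 12, 14, 16, 22]
18 → replaces 22 → [8, 10, 12, 14, 16, 18]
6 → replaces 8 → [6, 10, 12, 14, 16, 18]
37 → extends → [6, 10, 12, 14, 16, 18, 37]
Length 7; one witness is 10, 12, 14, 20, 21, 22, 37.

10, 12, 14, 20, 21, 22, 37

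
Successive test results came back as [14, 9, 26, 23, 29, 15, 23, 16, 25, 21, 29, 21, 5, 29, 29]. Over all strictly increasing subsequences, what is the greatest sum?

Let S[i] be the best sum of a strictly increasing subsequence ending at i:
i:       1   2   3   4   5   6   7   8   9  10  11  12  13  14  15
a[i]:   14   9  26  23  29  15  23  16  25  21  29  21   5  29  29
S:      14   9  40  37  69  29  52  45  77  66 106  66   5 106 106
Maximum is 106 (e.g. 14 + 15 + 23 + 25 + 29).

106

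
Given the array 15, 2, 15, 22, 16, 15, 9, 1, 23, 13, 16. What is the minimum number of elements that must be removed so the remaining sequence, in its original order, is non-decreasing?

7

Fewest deletions = n − (longest non-decreasing subsequence).
Patience tails:
15 → extends → [15]
2 → replaces 15 → [2]
15 → extends → [2, 15]
22 → extends → [2, 15, 22]
16 → replaces 22 → [2, 15, 16]
15 → replaces 16 → [2, 15, 15]
9 → replaces 15 → [2, 9, 15]
1 → replaces 2 → [1, 9, 15]
23 → extends → [1, 9, 15, 23]
13 → replaces 15 → [1, 9, 13, 23]
16 → replaces 23 → [1, 9, 13, 16]
Longest non-decreasing subsequence has length 4, so deletions = 11 − 4 = 7.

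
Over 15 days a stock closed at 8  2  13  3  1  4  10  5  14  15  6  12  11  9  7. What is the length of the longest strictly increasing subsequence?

Track the smallest tail for each achievable length (strict):
8 → extends → [8]
2 → replaces 8 → [2]
13 → extends → [2, 13]
3 → replaces 13 → [2, 3]
1 → replaces 2 → [1, 3]
4 → extends → [1, 3, 4]
10 → extends → [1, 3, 4, 10]
5 → replaces 10 → [1, 3, 4, 5]
14 → extends → [1, 3, 4, 5, 14]
15 → extends → [1, 3, 4, 5, 14, 15]
6 → replaces 14 → [1, 3, 4, 5, 6, 15]
12 → replaces 15 → [1, 3, 4, 5, 6, 12]
11 → replaces 12 → [1, 3, 4, 5, 6, 11]
9 → replaces 11 → [1, 3, 4, 5, 6, 9]
7 → replaces 9 → [1, 3, 4, 5, 6, 7]
Six tails, so the longest strictly increasing subsequence has length 6 (e.g. 2, 3, 4, 10, 14, 15).

6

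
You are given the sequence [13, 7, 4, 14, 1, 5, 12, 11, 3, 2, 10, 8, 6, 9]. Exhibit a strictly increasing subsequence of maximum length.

Patience tails give the LIS length; then backtrack through the dp parents:
13 → extends → [13]
7 → replaces 13 → [7]
4 → replaces 7 → [4]
14 → extends → [4, 14]
1 → replaces 4 → [1, 14]
5 → replaces 14 → [1, 5]
12 → extends → [1, 5, 12]
11 → replaces 12 → [1, 5, 11]
3 → replaces 5 → [1, 3, 11]
2 → replaces 3 → [1, 2, 11]
10 → replaces 11 → [1, 2, 10]
8 → replaces 10 → [1, 2, 8]
6 → replaces 8 → [1, 2, 6]
9 → extends → [1, 2, 6, 9]
Length 4; one witness is 4, 5, 8, 9.

4, 5, 8, 9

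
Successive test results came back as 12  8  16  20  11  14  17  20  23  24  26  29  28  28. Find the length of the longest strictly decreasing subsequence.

Let dp[i] be the longest strictly decreasing subsequence ending at i:
i:      1  2  3  4  5  6  7  8  9 10 11 12 13 14
a[i]:  12  8 16 20 11 14 17 20 23 24 26 29 28 28
dp:     1  2  1  1  2  2  2  1  1  1  1  1  2  2
Maximum is 2.

2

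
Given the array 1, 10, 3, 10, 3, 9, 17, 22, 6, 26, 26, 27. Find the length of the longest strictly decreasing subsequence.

3

Let dp[i] be the longest strictly decreasing subsequence ending at i:
i:      1  2  3  4  5  6  7  8  9 10 11 12
a[i]:   1 10  3 10  3  9 17 22  6 26 26 27
dp:     1  1  2  1  2  2  1  1  3  1  1  1
Maximum is 3.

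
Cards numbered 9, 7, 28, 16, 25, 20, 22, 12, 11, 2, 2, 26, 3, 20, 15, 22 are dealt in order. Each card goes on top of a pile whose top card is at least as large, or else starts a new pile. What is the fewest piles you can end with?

Place each on the leftmost legal pile:
9 → new pile 1 (tops now [9])
7 → pile 1 (tops now [7])
28 → new pile 2 (tops now [7, 28])
16 → pile 2 (tops now [7, 16])
25 → new pile 3 (tops now [7, 16, 25])
20 → pile 3 (tops now [7, 16, 20])
22 → new pile 4 (tops now [7, 16, 20, 22])
12 → pile 2 (tops now [7, 12, 20, 22])
11 → pile 2 (tops now [7, 11, 20, 22])
2 → pile 1 (tops now [2, 11, 20, 22])
2 → pile 1 (tops now [2, 11, 20, 22])
26 → new pile 5 (tops now [2, 11, 20, 22, 26])
3 → pile 2 (tops now [2, 3, 20, 22, 26])
20 → pile 3 (tops now [2, 3, 20, 22, 26])
15 → pile 3 (tops now [2, 3, 15, 22, 26])
22 → pile 4 (tops now [2, 3, 15, 22, 26])
Five piles.

5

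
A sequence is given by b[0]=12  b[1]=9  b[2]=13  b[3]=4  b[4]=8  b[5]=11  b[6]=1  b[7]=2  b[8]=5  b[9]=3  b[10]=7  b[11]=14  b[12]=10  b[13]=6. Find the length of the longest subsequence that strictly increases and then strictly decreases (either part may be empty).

inc[i] = longest strictly increasing subsequence ending at i; dec[i] = longest strictly decreasing subsequence starting at i:
i:      0  1  2  3  4  5  6  7  8  9 10 11 12 13
b[i]:  12  9 13  4  8 11  1  2  5  3  7 14 10  6
inc:    1  1  2  1  2  3  1  2  3  3  4  5  5  4
dec:    5  4  4  2  3  3  1  1  2  1  2  3  2  1
Best peak at i=11 (value 14): inc=5, dec=3, length 5+3−1 = 7.

7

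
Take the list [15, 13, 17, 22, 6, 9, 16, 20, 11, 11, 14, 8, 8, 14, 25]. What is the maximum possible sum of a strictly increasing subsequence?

79

Let S[i] be the best sum of a strictly increasing subsequence ending at i:
i:      1  2  3  4  5  6  7  8  9 10 11 12 13 14 15
a[i]:  15 13 17 22  6  9 16 20 11 11 14  8  8 14 25
S:     15 13 32 54  6 15 31 52 26 26 40 14 14 40 79
Maximum is 79 (e.g. 15 + 17 + 22 + 25).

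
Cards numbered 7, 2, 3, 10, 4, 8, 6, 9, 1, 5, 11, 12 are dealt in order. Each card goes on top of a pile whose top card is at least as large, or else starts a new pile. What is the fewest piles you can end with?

7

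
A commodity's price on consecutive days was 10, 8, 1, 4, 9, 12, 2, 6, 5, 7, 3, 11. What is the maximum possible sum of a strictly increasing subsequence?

Let S[i] be the best sum of a strictly increasing subsequence ending at i:
i:      1  2  3  4  5  6  7  8  9 10 11 12
a[i]:  10  8  1  4  9 12  2  6  5  7  3 11
S:     10  8  1  5 17 29  3 11 10 18  6 29
Maximum is 29 (e.g. 8 + 9 + 12).

29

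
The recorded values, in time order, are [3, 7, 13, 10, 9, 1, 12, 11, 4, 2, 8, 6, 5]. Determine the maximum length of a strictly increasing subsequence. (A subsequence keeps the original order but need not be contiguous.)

4

Track the smallest tail for each achievable length (strict):
3 → extends → [3]
7 → extends → [3, 7]
13 → extends → [3, 7, 13]
10 → replaces 13 → [3, 7, 10]
9 → replaces 10 → [3, 7, 9]
1 → replaces 3 → [1, 7, 9]
12 → extends → [1, 7, 9, 12]
11 → replaces 12 → [1, 7, 9, 11]
4 → replaces 7 → [1, 4, 9, 11]
2 → replaces 4 → [1, 2, 9, 11]
8 → replaces 9 → [1, 2, 8, 11]
6 → replaces 8 → [1, 2, 6, 11]
5 → replaces 6 → [1, 2, 5, 11]
Four tails, so the longest strictly increasing subsequence has length 4 (e.g. 3, 7, 10, 12).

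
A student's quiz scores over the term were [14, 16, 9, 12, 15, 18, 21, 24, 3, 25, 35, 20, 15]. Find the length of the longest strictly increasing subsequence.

8

Track the smallest tail for each achievable length (strict):
14 → extends → [14]
16 → extends → [14, 16]
9 → replaces 14 → [9, 16]
12 → replaces 16 → [9, 12]
15 → extends → [9, 12, 15]
18 → extends → [9, 12, 15, 18]
21 → extends → [9, 12, 15, 18, 21]
24 → extends → [9, 12, 15, 18, 21, 24]
3 → replaces 9 → [3, 12, 15, 18, 21, 24]
25 → extends → [3, 12, 15, 18, 21, 24, 25]
35 → extends → [3, 12, 15, 18, 21, 24, 25, 35]
20 → replaces 21 → [3, 12, 15, 18, 20, 24, 25, 35]
15 → already a tail → [3, 12, 15, 18, 20, 24, 25, 35]
Eight tails, so the longest strictly increasing subsequence has length 8 (e.g. 9, 12, 15, 18, 21, 24, 25, 35).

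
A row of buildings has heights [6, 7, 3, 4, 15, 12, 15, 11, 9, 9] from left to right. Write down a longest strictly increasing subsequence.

Patience tails give the LIS length; then backtrack through the dp parents:
6 → extends → [6]
7 → extends → [6, 7]
3 → replaces 6 → [3, 7]
4 → replaces 7 → [3, 4]
15 → extends → [3, 4, 15]
12 → replaces 15 → [3, 4, 12]
15 → extends → [3, 4, 12, 15]
11 → replaces 12 → [3, 4, 11, 15]
9 → replaces 11 → [3, 4, 9, 15]
9 → already a tail → [3, 4, 9, 15]
Length 4; one witness is 6, 7, 12, 15.

6, 7, 12, 15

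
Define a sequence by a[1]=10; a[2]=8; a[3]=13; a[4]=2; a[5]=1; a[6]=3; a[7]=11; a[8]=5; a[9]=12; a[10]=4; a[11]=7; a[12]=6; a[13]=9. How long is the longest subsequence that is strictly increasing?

Let dp[i] be the length of the longest such subsequence ending at index i:
i:      1  2  3  4  5  6  7  8  9 10 11 12 13
a[i]:  10  8 13  2  1  3 11  5 12  4  7  6  9
dp:     1  1  2  1  1  2  3  3  4  3  4  4  5
Maximum dp value is 5.

5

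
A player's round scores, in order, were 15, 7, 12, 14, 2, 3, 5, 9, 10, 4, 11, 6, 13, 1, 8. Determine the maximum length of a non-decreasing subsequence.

7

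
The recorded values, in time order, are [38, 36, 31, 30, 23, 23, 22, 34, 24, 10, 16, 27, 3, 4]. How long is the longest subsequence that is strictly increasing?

3

Let dp[i] be the length of the longest such subsequence ending at index i:
i:      1  2  3  4  5  6  7  8  9 10 11 12 13 14
a[i]:  38 36 31 30 23 23 22 34 24 10 16 27  3  4
dp:     1  1  1  1  1  1  1  2  2  1  2  3  1  2
Maximum dp value is 3.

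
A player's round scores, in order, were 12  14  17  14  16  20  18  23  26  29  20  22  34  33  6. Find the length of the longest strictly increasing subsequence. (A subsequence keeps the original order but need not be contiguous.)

Track the smallest tail for each achievable length (strict):
12 → extends → [12]
14 → extends → [12, 14]
17 → extends → [12, 14, 17]
14 → already a tail → [12, 14, 17]
16 → replaces 17 → [12, 14, 16]
20 → extends → [12, 14, 16, 20]
18 → replaces 20 → [12, 14, 16, 18]
23 → extends → [12, 14, 16, 18, 23]
26 → extends → [12, 14, 16, 18, 23, 26]
29 → extends → [12, 14, 16, 18, 23, 26, 29]
20 → replaces 23 → [12, 14, 16, 18, 20, 26, 29]
22 → replaces 26 → [12, 14, 16, 18, 20, 22, 29]
34 → extends → [12, 14, 16, 18, 20, 22, 29, 34]
33 → replaces 34 → [12, 14, 16, 18, 20, 22, 29, 33]
6 → replaces 12 → [6, 14, 16, 18, 20, 22, 29, 33]
Eight tails, so the longest strictly increasing subsequence has length 8 (e.g. 12, 14, 17, 20, 23, 26, 29, 34).

8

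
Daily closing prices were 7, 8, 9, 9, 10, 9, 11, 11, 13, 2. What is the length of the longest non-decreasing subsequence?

Let dp[i] be the length of the longest such subsequence ending at index i:
i:      1  2  3  4  5  6  7  8  9 10
a[i]:   7  8  9  9 10  9 11 11 13  2
dp:     1  2  3  4  5  5  6  7  8  1
Maximum dp value is 8.

8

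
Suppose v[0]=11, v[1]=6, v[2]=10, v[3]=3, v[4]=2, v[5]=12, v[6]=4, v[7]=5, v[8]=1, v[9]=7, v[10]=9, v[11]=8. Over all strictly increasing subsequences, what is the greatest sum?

28

Let S[i] be the best sum of a strictly increasing subsequence ending at i:
i:      0  1  2  3  4  5  6  7  8  9 10 11
v[i]:  11  6 10  3  2 12  4  5  1  7  9  8
S:     11  6 16  3  2 28  7 12  1 19 28 27
Maximum is 28 (e.g. 6 + 10 + 12).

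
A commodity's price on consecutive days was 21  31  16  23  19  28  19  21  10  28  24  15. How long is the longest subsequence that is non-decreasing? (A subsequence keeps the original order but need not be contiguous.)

Let dp[i] be the length of the longest such subsequence ending at index i:
i:      1  2  3  4  5  6  7  8  9 10 11 12
a[i]:  21 31 16 23 19 28 19 21 10 28 24 15
dp:     1  2  1  2  2  3  3  4  1  5  5  2
Maximum dp value is 5.

5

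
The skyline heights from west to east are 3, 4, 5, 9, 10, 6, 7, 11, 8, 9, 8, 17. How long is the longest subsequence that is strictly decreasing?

3

Negate each value so 'decreasing' becomes 'increasing', then run patience tails on the negated sequence:
-3 → extends → [-3]
-4 → replaces -3 → [-4]
-5 → replaces -4 → [-5]
-9 → replaces -5 → [-9]
-10 → replaces -9 → [-10]
-6 → extends → [-10, -6]
-7 → replaces -6 → [-10, -7]
-11 → replaces -10 → [-11, -7]
-8 → replaces -7 → [-11, -8]
-9 → replaces -8 → [-11, -9]
-8 → extends → [-11, -9, -8]
-17 → replaces -11 → [-17, -9, -8]
Three tails, so the longest strictly decreasing subsequence of the original has length 3.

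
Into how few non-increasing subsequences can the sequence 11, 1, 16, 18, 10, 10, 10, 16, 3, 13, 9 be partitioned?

Place each on the leftmost legal pile:
11 → new pile 1 (tops now [11])
1 → pile 1 (tops now [1])
16 → new pile 2 (tops now [1, 16])
18 → new pile 3 (tops now [1, 16, 18])
10 → pile 2 (tops now [1, 10, 18])
10 → pile 2 (tops now [1, 10, 18])
10 → pile 2 (tops now [1, 10, 18])
16 → pile 3 (tops now [1, 10, 16])
3 → pile 2 (tops now [1, 3, 16])
13 → pile 3 (tops now [1, 3, 13])
9 → pile 3 (tops now [1, 3, 9])
Three piles.

3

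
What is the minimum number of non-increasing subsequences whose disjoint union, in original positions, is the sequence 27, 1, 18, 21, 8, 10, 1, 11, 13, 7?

The minimum number of non-increasing subsequences covering a sequence equals the length of its longest strictly increasing subsequence.
LIS length is 5 (e.g. 1, 8, 10, 11, 13), so 5 piles are needed.

5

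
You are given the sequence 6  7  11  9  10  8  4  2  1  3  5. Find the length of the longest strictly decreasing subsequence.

Negate each value so 'decreasing' becomes 'increasing', then run patience tails on the negated sequence:
-6 → extends → [-6]
-7 → replaces -6 → [-7]
-11 → replaces -7 → [-11]
-9 → extends → [-11, -9]
-10 → replaces -9 → [-11, -10]
-8 → extends → [-11, -10, -8]
-4 → extends → [-11, -10, -8, -4]
-2 → extends → [-11, -10, -8, -4, -2]
-1 → extends → [-11, -10, -8, -4, -2, -1]
-3 → replaces -2 → [-11, -10, -8, -4, -3, -1]
-5 → replaces -4 → [-11, -10, -8, -5, -3, -1]
Six tails, so the longest strictly decreasing subsequence of the original has length 6.

6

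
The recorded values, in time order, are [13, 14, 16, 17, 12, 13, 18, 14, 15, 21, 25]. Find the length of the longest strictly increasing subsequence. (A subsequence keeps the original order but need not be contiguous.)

Let dp[i] be the length of the longest such subsequence ending at index i:
i:      1  2  3  4  5  6  7  8  9 10 11
a[i]:  13 14 16 17 12 13 18 14 15 21 25
dp:     1  2  3  4  1  2  5  3  4  6  7
Maximum dp value is 7.

7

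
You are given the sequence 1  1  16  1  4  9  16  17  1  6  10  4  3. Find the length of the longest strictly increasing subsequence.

5

Track the smallest tail for each achievable length (strict):
1 → extends → [1]
1 → already a tail → [1]
16 → extends → [1, 16]
1 → already a tail → [1, 16]
4 → replaces 16 → [1, 4]
9 → extends → [1, 4, 9]
16 → extends → [1, 4, 9, 16]
17 → extends → [1, 4, 9, 16, 17]
1 → already a tail → [1, 4, 9, 16, 17]
6 → replaces 9 → [1, 4, 6, 16, 17]
10 → replaces 16 → [1, 4, 6, 10, 17]
4 → already a tail → [1, 4, 6, 10, 17]
3 → replaces 4 → [1, 3, 6, 10, 17]
Five tails, so the longest strictly increasing subsequence has length 5 (e.g. 1, 4, 9, 16, 17).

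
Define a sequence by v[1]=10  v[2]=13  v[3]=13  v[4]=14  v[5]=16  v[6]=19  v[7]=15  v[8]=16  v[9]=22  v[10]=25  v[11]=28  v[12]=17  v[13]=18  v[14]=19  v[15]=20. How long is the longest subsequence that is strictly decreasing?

2

Negate each value so 'decreasing' becomes 'increasing', then run patience tails on the negated sequence:
-10 → extends → [-10]
-13 → replaces -10 → [-13]
-13 → already a tail → [-13]
-14 → replaces -13 → [-14]
-16 → replaces -14 → [-16]
-19 → replaces -16 → [-19]
-15 → extends → [-19, -15]
-16 → replaces -15 → [-19, -16]
-22 → replaces -19 → [-22, -16]
-25 → replaces -22 → [-25, -16]
-28 → replaces -25 → [-28, -16]
-17 → replaces -16 → [-28, -17]
-18 → replaces -17 → [-28, -18]
-19 → replaces -18 → [-28, -19]
-20 → replaces -19 → [-28, -20]
Two tails, so the longest strictly decreasing subsequence of the original has length 2.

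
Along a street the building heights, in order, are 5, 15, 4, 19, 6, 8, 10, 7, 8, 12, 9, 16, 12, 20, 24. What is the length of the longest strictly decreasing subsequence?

Negate each value so 'decreasing' becomes 'increasing', then run patience tails on the negated sequence:
-5 → extends → [-5]
-15 → replaces -5 → [-15]
-4 → extends → [-15, -4]
-19 → replaces -15 → [-19, -4]
-6 → replaces -4 → [-19, -6]
-8 → replaces -6 → [-19, -8]
-10 → replaces -8 → [-19, -10]
-7 → extends → [-19, -10, -7]
-8 → replaces -7 → [-19, -10, -8]
-12 → replaces -10 → [-19, -12, -8]
-9 → replaces -8 → [-19, -12, -9]
-16 → replaces -12 → [-19, -16, -9]
-12 → replaces -9 → [-19, -16, -12]
-20 → replaces -19 → [-20, -16, -12]
-24 → replaces -20 → [-24, -16, -12]
Three tails, so the longest strictly decreasing subsequence of the original has length 3.

3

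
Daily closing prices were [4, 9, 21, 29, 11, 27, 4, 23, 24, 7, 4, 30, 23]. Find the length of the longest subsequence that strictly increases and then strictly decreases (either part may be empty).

inc[i] = longest strictly increasing subsequence ending at i; dec[i] = longest strictly decreasing subsequence starting at i:
i:      1  2  3  4  5  6  7  8  9 10 11 12 13
a[i]:   4  9 21 29 11 27  4 23 24  7  4 30 23
inc:    1  2  3  4  3  4  1  4  5  2  1  6  4
dec:    1  3  4  5  3  4  1  3  3  2  1  2  1
Best peak at i=4 (value 29): inc=4, dec=5, length 4+5−1 = 8.

8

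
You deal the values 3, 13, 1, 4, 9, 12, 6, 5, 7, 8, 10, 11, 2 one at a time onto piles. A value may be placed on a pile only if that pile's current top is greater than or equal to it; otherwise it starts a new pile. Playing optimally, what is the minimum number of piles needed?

7

Place each on the leftmost legal pile:
3 → new pile 1 (tops now [3])
13 → new pile 2 (tops now [3, 13])
1 → pile 1 (tops now [1, 13])
4 → pile 2 (tops now [1, 4])
9 → new pile 3 (tops now [1, 4, 9])
12 → new pile 4 (tops now [1, 4, 9, 12])
6 → pile 3 (tops now [1, 4, 6, 12])
5 → pile 3 (tops now [1, 4, 5, 12])
7 → pile 4 (tops now [1, 4, 5, 7])
8 → new pile 5 (tops now [1, 4, 5, 7, 8])
10 → new pile 6 (tops now [1, 4, 5, 7, 8, 10])
11 → new pile 7 (tops now [1, 4, 5, 7, 8, 10, 11])
2 → pile 2 (tops now [1, 2, 5, 7, 8, 10, 11])
Seven piles.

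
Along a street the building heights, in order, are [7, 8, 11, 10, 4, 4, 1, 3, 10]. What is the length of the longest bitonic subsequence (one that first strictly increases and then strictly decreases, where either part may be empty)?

inc[i] = longest strictly increasing subsequence ending at i; dec[i] = longest strictly decreasing subsequence starting at i:
i:      1  2  3  4  5  6  7  8  9
a[i]:   7  8 11 10  4  4  1  3 10
inc:    1  2  3  3  1  1  1  2  3
dec:    3  3  4  3  2  2  1  1  1
Best peak at i=3 (value 11): inc=3, dec=4, length 3+4−1 = 6.

6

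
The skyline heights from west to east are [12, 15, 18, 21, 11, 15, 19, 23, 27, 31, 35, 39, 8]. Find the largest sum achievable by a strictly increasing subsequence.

221

Let S[i] be the best sum of a strictly increasing subsequence ending at i:
i:       1   2   3   4   5   6   7   8   9  10  11  12  13
a[i]:   12  15  18  21  11  15  19  23  27  31  35  39   8
S:      12  27  45  66  11  27  64  89 116 147 182 221   8
Maximum is 221 (e.g. 12 + 15 + 18 + 21 + 23 + 27 + 31 + 35 + 39).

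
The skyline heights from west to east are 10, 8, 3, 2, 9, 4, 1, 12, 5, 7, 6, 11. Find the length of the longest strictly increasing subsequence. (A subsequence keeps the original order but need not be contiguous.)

5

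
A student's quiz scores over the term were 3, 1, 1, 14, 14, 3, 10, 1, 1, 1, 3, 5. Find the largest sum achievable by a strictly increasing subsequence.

17

Let S[i] be the best sum of a strictly increasing subsequence ending at i:
i:      1  2  3  4  5  6  7  8  9 10 11 12
a[i]:   3  1  1 14 14  3 10  1  1  1  3  5
S:      3  1  1 17 17  4 14  1  1  1  4  9
Maximum is 17 (e.g. 3 + 14).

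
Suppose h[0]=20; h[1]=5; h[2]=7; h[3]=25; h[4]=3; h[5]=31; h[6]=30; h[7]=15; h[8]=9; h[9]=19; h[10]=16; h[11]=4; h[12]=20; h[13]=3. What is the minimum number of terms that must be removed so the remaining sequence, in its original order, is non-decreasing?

Fewest deletions = n − (longest non-decreasing subsequence).
i:      0  1  2  3  4  5  6  7  8  9 10 11 12 13
h[i]:  20  5  7 25  3 31 30 15  9 19 16  4 20  3
dp:     1  1  2  3  1  4  4  3  3  4  4  2  5  2
max dp = 5, so deletions = 14 − 5 = 9.

9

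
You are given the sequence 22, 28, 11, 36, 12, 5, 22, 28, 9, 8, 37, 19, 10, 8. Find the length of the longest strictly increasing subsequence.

Track the smallest tail for each achievable length (strict):
22 → extends → [22]
28 → extends → [22, 28]
11 → replaces 22 → [11, 28]
36 → extends → [11, 28, 36]
12 → replaces 28 → [11, 12, 36]
5 → replaces 11 → [5, 12, 36]
22 → replaces 36 → [5, 12, 22]
28 → extends → [5, 12, 22, 28]
9 → replaces 12 → [5, 9, 22, 28]
8 → replaces 9 → [5, 8, 22, 28]
37 → extends → [5, 8, 22, 28, 37]
19 → replaces 22 → [5, 8, 19, 28, 37]
10 → replaces 19 → [5, 8, 10, 28, 37]
8 → already a tail → [5, 8, 10, 28, 37]
Five tails, so the longest strictly increasing subsequence has length 5 (e.g. 11, 12, 22, 28, 37).

5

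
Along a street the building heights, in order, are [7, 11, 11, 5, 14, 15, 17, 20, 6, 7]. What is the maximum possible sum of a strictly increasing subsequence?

Let S[i] be the best sum of a strictly increasing subsequence ending at i:
i:      1  2  3  4  5  6  7  8  9 10
a[i]:   7 11 11  5 14 15 17 20  6  7
S:      7 18 18  5 32 47 64 84 11 18
Maximum is 84 (e.g. 7 + 11 + 14 + 15 + 17 + 20).

84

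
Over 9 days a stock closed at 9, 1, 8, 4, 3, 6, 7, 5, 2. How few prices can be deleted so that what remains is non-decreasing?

5

Fewest deletions = n − (longest non-decreasing subsequence).
i:     1 2 3 4 5 6 7 8 9
a[i]:  9 1 8 4 3 6 7 5 2
dp:    1 1 2 2 2 3 4 3 2
max dp = 4, so deletions = 9 − 4 = 5.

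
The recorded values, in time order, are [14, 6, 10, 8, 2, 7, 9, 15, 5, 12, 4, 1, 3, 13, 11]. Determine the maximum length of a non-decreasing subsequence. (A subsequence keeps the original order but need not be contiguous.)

Track the smallest tail for each achievable length (allowing ties):
14 → extends → [14]
6 → replaces 14 → [6]
10 → extends → [6, 10]
8 → replaces 10 → [6, 8]
2 → replaces 6 → [2, 8]
7 → replaces 8 → [2, 7]
9 → extends → [2, 7, 9]
15 → extends → [2, 7, 9, 15]
5 → replaces 7 → [2, 5, 9, 15]
12 → replaces 15 → [2, 5, 9, 12]
4 → replaces 5 → [2, 4, 9, 12]
1 → replaces 2 → [1, 4, 9, 12]
3 → replaces 4 → [1, 3, 9, 12]
13 → extends → [1, 3, 9, 12, 13]
11 → replaces 12 → [1, 3, 9, 11, 13]
Five tails, so the longest non-decreasing subsequence has length 5 (e.g. 6, 8, 9, 12, 13).

5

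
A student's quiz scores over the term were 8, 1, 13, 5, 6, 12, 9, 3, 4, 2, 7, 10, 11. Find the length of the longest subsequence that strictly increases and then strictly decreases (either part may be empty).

7

inc[i] = longest strictly increasing subsequence ending at i; dec[i] = longest strictly decreasing subsequence starting at i:
i:      1  2  3  4  5  6  7  8  9 10 11 12 13
a[i]:   8  1 13  5  6 12  9  3  4  2  7 10 11
inc:    1  1  2  2  3  4  4  2  3  2  4  5  6
dec:    4  1  5  3  3  4  3  2  2  1  1  1  1
Best peak at i=6 (value 12): inc=4, dec=4, length 4+4−1 = 7.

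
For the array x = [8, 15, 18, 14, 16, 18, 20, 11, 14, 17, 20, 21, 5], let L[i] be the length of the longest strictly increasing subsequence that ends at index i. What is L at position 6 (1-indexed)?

4

dp[i] = 1 + max{dp[j] : j<i, x[j]<x[i]} (or 1 if no such j):
i:      1  2  3  4  5  6  7  8  9 10 11 12 13
x[i]:   8 15 18 14 16 18 20 11 14 17 20 21  5
dp:     1  2  3  2  3  4  5  2  3  4  5  6  1
At index 6 the value is 4.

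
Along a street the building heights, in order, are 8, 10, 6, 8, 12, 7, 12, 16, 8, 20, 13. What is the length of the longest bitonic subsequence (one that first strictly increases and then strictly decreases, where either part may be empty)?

inc[i] = longest strictly increasing subsequence ending at i; dec[i] = longest strictly decreasing subsequence starting at i:
i:      1  2  3  4  5  6  7  8  9 10 11
a[i]:   8 10  6  8 12  7 12 16  8 20 13
inc:    1  2  1  2  3  2  3  4  3  5  4
dec:    2  3  1  2  2  1  2  2  1  2  1
Best peak at i=10 (value 20): inc=5, dec=2, length 5+2−1 = 6.

6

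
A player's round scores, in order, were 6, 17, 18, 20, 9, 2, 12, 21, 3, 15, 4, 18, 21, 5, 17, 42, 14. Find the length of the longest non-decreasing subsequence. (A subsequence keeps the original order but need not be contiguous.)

7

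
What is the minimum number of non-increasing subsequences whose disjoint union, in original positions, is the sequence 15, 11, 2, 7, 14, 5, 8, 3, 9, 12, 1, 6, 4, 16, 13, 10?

Place each on the leftmost legal pile:
15 → new pile 1 (tops now [15])
11 → pile 1 (tops now [11])
2 → pile 1 (tops now [2])
7 → new pile 2 (tops now [2, 7])
14 → new pile 3 (tops now [2, 7, 14])
5 → pile 2 (tops now [2, 5, 14])
8 → pile 3 (tops now [2, 5, 8])
3 → pile 2 (tops now [2, 3, 8])
9 → new pile 4 (tops now [2, 3, 8, 9])
12 → new pile 5 (tops now [2, 3, 8, 9, 12])
1 → pile 1 (tops now [1, 3, 8, 9, 12])
6 → pile 3 (tops now [1, 3, 6, 9, 12])
4 → pile 3 (tops now [1, 3, 4, 9, 12])
16 → new pile 6 (tops now [1, 3, 4, 9, 12, 16])
13 → pile 6 (tops now [1, 3, 4, 9, 12, 13])
10 → pile 5 (tops now [1, 3, 4, 9, 10, 13])
Six piles.

6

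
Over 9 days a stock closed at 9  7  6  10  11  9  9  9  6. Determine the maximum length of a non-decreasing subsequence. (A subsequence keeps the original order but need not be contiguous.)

4

Track the smallest tail for each achievable length (allowing ties):
9 → extends → [9]
7 → replaces 9 → [7]
6 → replaces 7 → [6]
10 → extends → [6, 10]
11 → extends → [6, 10, 11]
9 → replaces 10 → [6, 9, 11]
9 → replaces 11 → [6, 9, 9]
9 → extends → [6, 9, 9, 9]
6 → replaces 9 → [6, 6, 9, 9]
Four tails, so the longest non-decreasing subsequence has length 4 (e.g. 9, 9, 9, 9).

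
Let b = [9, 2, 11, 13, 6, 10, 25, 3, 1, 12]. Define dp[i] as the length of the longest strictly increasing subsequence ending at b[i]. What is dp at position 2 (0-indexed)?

dp[i] = 1 + max{dp[j] : j<i, b[j]<b[i]} (or 1 if no such j):
i:      0  1  2  3  4  5  6  7  8  9
b[i]:   9  2 11 13  6 10 25  3  1 12
dp:     1  1  2  3  2  3  4  2  1  4
At index 2 the value is 2.

2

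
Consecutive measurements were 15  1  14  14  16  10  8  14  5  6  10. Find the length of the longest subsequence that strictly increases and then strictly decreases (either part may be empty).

6

inc[i] = longest strictly increasing subsequence ending at i; dec[i] = longest strictly decreasing subsequence starting at i:
i:      1  2  3  4  5  6  7  8  9 10 11
a[i]:  15  1 14 14 16 10  8 14  5  6 10
inc:    1  1  2  2  3  2  2  3  2  3  4
dec:    5  1  4  4  4  3  2  2  1  1  1
Best peak at i=5 (value 16): inc=3, dec=4, length 3+4−1 = 6.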